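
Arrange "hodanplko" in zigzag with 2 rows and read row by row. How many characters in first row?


Zigzag "hodanplko" into 2 rows:
Placing characters:
  'h' => row 0
  'o' => row 1
  'd' => row 0
  'a' => row 1
  'n' => row 0
  'p' => row 1
  'l' => row 0
  'k' => row 1
  'o' => row 0
Rows:
  Row 0: "hdnlo"
  Row 1: "oapk"
First row length: 5

5


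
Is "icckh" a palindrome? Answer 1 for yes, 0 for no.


Input: icckh
Reversed: hkcci
  Compare pos 0 ('i') with pos 4 ('h'): MISMATCH
  Compare pos 1 ('c') with pos 3 ('k'): MISMATCH
Result: not a palindrome

0


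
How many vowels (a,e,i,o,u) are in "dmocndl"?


Input: dmocndl
Checking each character:
  'd' at position 0: consonant
  'm' at position 1: consonant
  'o' at position 2: vowel (running total: 1)
  'c' at position 3: consonant
  'n' at position 4: consonant
  'd' at position 5: consonant
  'l' at position 6: consonant
Total vowels: 1

1


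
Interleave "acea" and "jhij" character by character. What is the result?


Interleaving "acea" and "jhij":
  Position 0: 'a' from first, 'j' from second => "aj"
  Position 1: 'c' from first, 'h' from second => "ch"
  Position 2: 'e' from first, 'i' from second => "ei"
  Position 3: 'a' from first, 'j' from second => "aj"
Result: ajcheiaj

ajcheiaj


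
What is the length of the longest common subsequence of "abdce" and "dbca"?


LCS of "abdce" and "dbca"
DP table:
           d    b    c    a
      0    0    0    0    0
  a   0    0    0    0    1
  b   0    0    1    1    1
  d   0    1    1    1    1
  c   0    1    1    2    2
  e   0    1    1    2    2
LCS length = dp[5][4] = 2

2


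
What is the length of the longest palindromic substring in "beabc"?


Input: "beabc"
Checking substrings for palindromes:
  No multi-char palindromic substrings found
Longest palindromic substring: "b" with length 1

1


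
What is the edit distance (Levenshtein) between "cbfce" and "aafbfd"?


Computing edit distance: "cbfce" -> "aafbfd"
DP table:
           a    a    f    b    f    d
      0    1    2    3    4    5    6
  c   1    1    2    3    4    5    6
  b   2    2    2    3    3    4    5
  f   3    3    3    2    3    3    4
  c   4    4    4    3    3    4    4
  e   5    5    5    4    4    4    5
Edit distance = dp[5][6] = 5

5


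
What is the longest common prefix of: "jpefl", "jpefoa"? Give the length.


Words: jpefl, jpefoa
  Position 0: all 'j' => match
  Position 1: all 'p' => match
  Position 2: all 'e' => match
  Position 3: all 'f' => match
  Position 4: ('l', 'o') => mismatch, stop
LCP = "jpef" (length 4)

4


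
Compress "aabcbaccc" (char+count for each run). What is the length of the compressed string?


Input: aabcbaccc
Runs:
  'a' x 2 => "a2"
  'b' x 1 => "b1"
  'c' x 1 => "c1"
  'b' x 1 => "b1"
  'a' x 1 => "a1"
  'c' x 3 => "c3"
Compressed: "a2b1c1b1a1c3"
Compressed length: 12

12


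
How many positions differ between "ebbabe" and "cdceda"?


Comparing "ebbabe" and "cdceda" position by position:
  Position 0: 'e' vs 'c' => DIFFER
  Position 1: 'b' vs 'd' => DIFFER
  Position 2: 'b' vs 'c' => DIFFER
  Position 3: 'a' vs 'e' => DIFFER
  Position 4: 'b' vs 'd' => DIFFER
  Position 5: 'e' vs 'a' => DIFFER
Positions that differ: 6

6


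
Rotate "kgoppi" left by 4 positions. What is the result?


Input: "kgoppi", rotate left by 4
First 4 characters: "kgop"
Remaining characters: "pi"
Concatenate remaining + first: "pi" + "kgop" = "pikgop"

pikgop


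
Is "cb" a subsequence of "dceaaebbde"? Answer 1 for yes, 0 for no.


Check if "cb" is a subsequence of "dceaaebbde"
Greedy scan:
  Position 0 ('d'): no match needed
  Position 1 ('c'): matches sub[0] = 'c'
  Position 2 ('e'): no match needed
  Position 3 ('a'): no match needed
  Position 4 ('a'): no match needed
  Position 5 ('e'): no match needed
  Position 6 ('b'): matches sub[1] = 'b'
  Position 7 ('b'): no match needed
  Position 8 ('d'): no match needed
  Position 9 ('e'): no match needed
All 2 characters matched => is a subsequence

1


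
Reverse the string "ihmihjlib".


Input: ihmihjlib
Reading characters right to left:
  Position 8: 'b'
  Position 7: 'i'
  Position 6: 'l'
  Position 5: 'j'
  Position 4: 'h'
  Position 3: 'i'
  Position 2: 'm'
  Position 1: 'h'
  Position 0: 'i'
Reversed: biljhimhi

biljhimhi


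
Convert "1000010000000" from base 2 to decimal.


Input: "1000010000000" in base 2
Positional expansion:
  Digit '1' (value 1) x 2^12 = 4096
  Digit '0' (value 0) x 2^11 = 0
  Digit '0' (value 0) x 2^10 = 0
  Digit '0' (value 0) x 2^9 = 0
  Digit '0' (value 0) x 2^8 = 0
  Digit '1' (value 1) x 2^7 = 128
  Digit '0' (value 0) x 2^6 = 0
  Digit '0' (value 0) x 2^5 = 0
  Digit '0' (value 0) x 2^4 = 0
  Digit '0' (value 0) x 2^3 = 0
  Digit '0' (value 0) x 2^2 = 0
  Digit '0' (value 0) x 2^1 = 0
  Digit '0' (value 0) x 2^0 = 0
Sum = 4224

4224


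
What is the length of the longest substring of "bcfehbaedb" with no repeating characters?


Input: "bcfehbaedb"
Sliding window (track last position of each char):
  Position 0 ('b'): window [0,0] length 1 -- new best
  Position 1 ('c'): window [0,1] length 2 -- new best
  Position 2 ('f'): window [0,2] length 3 -- new best
  Position 3 ('e'): window [0,3] length 4 -- new best
  Position 4 ('h'): window [0,4] length 5 -- new best
  Position 5 ('b'): repeat (last at 0), move window start to 1
  Position 5 ('b'): window [1,5] length 5
  Position 6 ('a'): window [1,6] length 6 -- new best
  Position 7 ('e'): repeat (last at 3), move window start to 4
  Position 7 ('e'): window [4,7] length 4
  Position 8 ('d'): window [4,8] length 5
  Position 9 ('b'): repeat (last at 5), move window start to 6
  Position 9 ('b'): window [6,9] length 4
Longest substring with no repeats: "cfehba" with length 6

6


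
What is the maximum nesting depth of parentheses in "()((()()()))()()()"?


Input: "()((()()()))()()()"
Tracking depth:
  Position 0 '(': depth becomes 1
  Position 1 ')': depth becomes 0
  Position 2 '(': depth becomes 1
  Position 3 '(': depth becomes 2
  Position 4 '(': depth becomes 3
  Position 5 ')': depth becomes 2
  Position 6 '(': depth becomes 3
  Position 7 ')': depth becomes 2
  Position 8 '(': depth becomes 3
  Position 9 ')': depth becomes 2
  Position 10 ')': depth becomes 1
  Position 11 ')': depth becomes 0
  Position 12 '(': depth becomes 1
  Position 13 ')': depth becomes 0
  Position 14 '(': depth becomes 1
  Position 15 ')': depth becomes 0
  Position 16 '(': depth becomes 1
  Position 17 ')': depth becomes 0
Maximum depth reached: 3

3


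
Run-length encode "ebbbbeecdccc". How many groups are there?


Input: ebbbbeecdccc
Scanning for consecutive runs:
  Group 1: 'e' x 1 (positions 0-0)
  Group 2: 'b' x 4 (positions 1-4)
  Group 3: 'e' x 2 (positions 5-6)
  Group 4: 'c' x 1 (positions 7-7)
  Group 5: 'd' x 1 (positions 8-8)
  Group 6: 'c' x 3 (positions 9-11)
Total groups: 6

6


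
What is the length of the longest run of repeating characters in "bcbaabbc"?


Input: "bcbaabbc"
Scanning for longest run:
  Position 1 ('c'): new char, reset run to 1
  Position 2 ('b'): new char, reset run to 1
  Position 3 ('a'): new char, reset run to 1
  Position 4 ('a'): continues run of 'a', length=2
  Position 5 ('b'): new char, reset run to 1
  Position 6 ('b'): continues run of 'b', length=2
  Position 7 ('c'): new char, reset run to 1
Longest run: 'a' with length 2

2


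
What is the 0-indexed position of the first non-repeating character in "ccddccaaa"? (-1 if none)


Input: ccddccaaa
Character frequencies:
  'a': 3
  'c': 4
  'd': 2
Scanning left to right for freq == 1:
  Position 0 ('c'): freq=4, skip
  Position 1 ('c'): freq=4, skip
  Position 2 ('d'): freq=2, skip
  Position 3 ('d'): freq=2, skip
  Position 4 ('c'): freq=4, skip
  Position 5 ('c'): freq=4, skip
  Position 6 ('a'): freq=3, skip
  Position 7 ('a'): freq=3, skip
  Position 8 ('a'): freq=3, skip
  No unique character found => answer = -1

-1


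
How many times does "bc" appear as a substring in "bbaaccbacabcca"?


Searching for "bc" in "bbaaccbacabcca"
Scanning each position:
  Position 0: "bb" => no
  Position 1: "ba" => no
  Position 2: "aa" => no
  Position 3: "ac" => no
  Position 4: "cc" => no
  Position 5: "cb" => no
  Position 6: "ba" => no
  Position 7: "ac" => no
  Position 8: "ca" => no
  Position 9: "ab" => no
  Position 10: "bc" => MATCH
  Position 11: "cc" => no
  Position 12: "ca" => no
Total occurrences: 1

1


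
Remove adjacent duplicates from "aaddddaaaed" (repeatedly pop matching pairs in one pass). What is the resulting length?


Input: aaddddaaaed
Stack-based adjacent duplicate removal:
  Read 'a': push. Stack: a
  Read 'a': matches stack top 'a' => pop. Stack: (empty)
  Read 'd': push. Stack: d
  Read 'd': matches stack top 'd' => pop. Stack: (empty)
  Read 'd': push. Stack: d
  Read 'd': matches stack top 'd' => pop. Stack: (empty)
  Read 'a': push. Stack: a
  Read 'a': matches stack top 'a' => pop. Stack: (empty)
  Read 'a': push. Stack: a
  Read 'e': push. Stack: ae
  Read 'd': push. Stack: aed
Final stack: "aed" (length 3)

3


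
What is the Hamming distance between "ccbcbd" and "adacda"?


Comparing "ccbcbd" and "adacda" position by position:
  Position 0: 'c' vs 'a' => differ
  Position 1: 'c' vs 'd' => differ
  Position 2: 'b' vs 'a' => differ
  Position 3: 'c' vs 'c' => same
  Position 4: 'b' vs 'd' => differ
  Position 5: 'd' vs 'a' => differ
Total differences (Hamming distance): 5

5


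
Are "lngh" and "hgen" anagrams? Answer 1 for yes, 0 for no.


Strings: "lngh", "hgen"
Sorted first:  ghln
Sorted second: eghn
Differ at position 0: 'g' vs 'e' => not anagrams

0


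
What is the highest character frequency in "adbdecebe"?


Input: adbdecebe
Character counts:
  'a': 1
  'b': 2
  'c': 1
  'd': 2
  'e': 3
Maximum frequency: 3

3


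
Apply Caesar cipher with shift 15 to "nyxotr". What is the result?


Caesar cipher: shift "nyxotr" by 15
  'n' (pos 13) + 15 = pos 2 = 'c'
  'y' (pos 24) + 15 = pos 13 = 'n'
  'x' (pos 23) + 15 = pos 12 = 'm'
  'o' (pos 14) + 15 = pos 3 = 'd'
  't' (pos 19) + 15 = pos 8 = 'i'
  'r' (pos 17) + 15 = pos 6 = 'g'
Result: cnmdig

cnmdig


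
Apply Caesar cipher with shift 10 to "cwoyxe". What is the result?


Caesar cipher: shift "cwoyxe" by 10
  'c' (pos 2) + 10 = pos 12 = 'm'
  'w' (pos 22) + 10 = pos 6 = 'g'
  'o' (pos 14) + 10 = pos 24 = 'y'
  'y' (pos 24) + 10 = pos 8 = 'i'
  'x' (pos 23) + 10 = pos 7 = 'h'
  'e' (pos 4) + 10 = pos 14 = 'o'
Result: mgyiho

mgyiho


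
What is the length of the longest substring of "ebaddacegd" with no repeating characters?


Input: "ebaddacegd"
Sliding window (track last position of each char):
  Position 0 ('e'): window [0,0] length 1 -- new best
  Position 1 ('b'): window [0,1] length 2 -- new best
  Position 2 ('a'): window [0,2] length 3 -- new best
  Position 3 ('d'): window [0,3] length 4 -- new best
  Position 4 ('d'): repeat (last at 3), move window start to 4
  Position 4 ('d'): window [4,4] length 1
  Position 5 ('a'): window [4,5] length 2
  Position 6 ('c'): window [4,6] length 3
  Position 7 ('e'): window [4,7] length 4
  Position 8 ('g'): window [4,8] length 5 -- new best
  Position 9 ('d'): repeat (last at 4), move window start to 5
  Position 9 ('d'): window [5,9] length 5
Longest substring with no repeats: "daceg" with length 5

5


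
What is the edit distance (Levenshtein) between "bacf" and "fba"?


Computing edit distance: "bacf" -> "fba"
DP table:
           f    b    a
      0    1    2    3
  b   1    1    1    2
  a   2    2    2    1
  c   3    3    3    2
  f   4    3    4    3
Edit distance = dp[4][3] = 3

3


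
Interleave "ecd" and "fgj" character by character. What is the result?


Interleaving "ecd" and "fgj":
  Position 0: 'e' from first, 'f' from second => "ef"
  Position 1: 'c' from first, 'g' from second => "cg"
  Position 2: 'd' from first, 'j' from second => "dj"
Result: efcgdj

efcgdj


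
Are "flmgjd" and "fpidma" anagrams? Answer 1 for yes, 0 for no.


Strings: "flmgjd", "fpidma"
Sorted first:  dfgjlm
Sorted second: adfimp
Differ at position 0: 'd' vs 'a' => not anagrams

0


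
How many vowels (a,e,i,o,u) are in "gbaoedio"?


Input: gbaoedio
Checking each character:
  'g' at position 0: consonant
  'b' at position 1: consonant
  'a' at position 2: vowel (running total: 1)
  'o' at position 3: vowel (running total: 2)
  'e' at position 4: vowel (running total: 3)
  'd' at position 5: consonant
  'i' at position 6: vowel (running total: 4)
  'o' at position 7: vowel (running total: 5)
Total vowels: 5

5


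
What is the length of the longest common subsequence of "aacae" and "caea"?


LCS of "aacae" and "caea"
DP table:
           c    a    e    a
      0    0    0    0    0
  a   0    0    1    1    1
  a   0    0    1    1    2
  c   0    1    1    1    2
  a   0    1    2    2    2
  e   0    1    2    3    3
LCS length = dp[5][4] = 3

3


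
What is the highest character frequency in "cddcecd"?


Input: cddcecd
Character counts:
  'c': 3
  'd': 3
  'e': 1
Maximum frequency: 3

3


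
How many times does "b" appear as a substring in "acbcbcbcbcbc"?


Searching for "b" in "acbcbcbcbcbc"
Scanning each position:
  Position 0: "a" => no
  Position 1: "c" => no
  Position 2: "b" => MATCH
  Position 3: "c" => no
  Position 4: "b" => MATCH
  Position 5: "c" => no
  Position 6: "b" => MATCH
  Position 7: "c" => no
  Position 8: "b" => MATCH
  Position 9: "c" => no
  Position 10: "b" => MATCH
  Position 11: "c" => no
Total occurrences: 5

5


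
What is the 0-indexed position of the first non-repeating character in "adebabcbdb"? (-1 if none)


Input: adebabcbdb
Character frequencies:
  'a': 2
  'b': 4
  'c': 1
  'd': 2
  'e': 1
Scanning left to right for freq == 1:
  Position 0 ('a'): freq=2, skip
  Position 1 ('d'): freq=2, skip
  Position 2 ('e'): unique! => answer = 2

2


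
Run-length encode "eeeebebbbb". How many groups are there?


Input: eeeebebbbb
Scanning for consecutive runs:
  Group 1: 'e' x 4 (positions 0-3)
  Group 2: 'b' x 1 (positions 4-4)
  Group 3: 'e' x 1 (positions 5-5)
  Group 4: 'b' x 4 (positions 6-9)
Total groups: 4

4


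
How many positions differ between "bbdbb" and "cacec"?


Comparing "bbdbb" and "cacec" position by position:
  Position 0: 'b' vs 'c' => DIFFER
  Position 1: 'b' vs 'a' => DIFFER
  Position 2: 'd' vs 'c' => DIFFER
  Position 3: 'b' vs 'e' => DIFFER
  Position 4: 'b' vs 'c' => DIFFER
Positions that differ: 5

5


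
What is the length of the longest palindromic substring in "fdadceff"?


Input: "fdadceff"
Checking substrings for palindromes:
  [1:4] "dad" (len 3) => palindrome
  [6:8] "ff" (len 2) => palindrome
Longest palindromic substring: "dad" with length 3

3


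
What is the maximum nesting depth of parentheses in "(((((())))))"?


Input: "(((((())))))"
Tracking depth:
  Position 0 '(': depth becomes 1
  Position 1 '(': depth becomes 2
  Position 2 '(': depth becomes 3
  Position 3 '(': depth becomes 4
  Position 4 '(': depth becomes 5
  Position 5 '(': depth becomes 6
  Position 6 ')': depth becomes 5
  Position 7 ')': depth becomes 4
  Position 8 ')': depth becomes 3
  Position 9 ')': depth becomes 2
  Position 10 ')': depth becomes 1
  Position 11 ')': depth becomes 0
Maximum depth reached: 6

6


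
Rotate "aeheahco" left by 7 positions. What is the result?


Input: "aeheahco", rotate left by 7
First 7 characters: "aeheahc"
Remaining characters: "o"
Concatenate remaining + first: "o" + "aeheahc" = "oaeheahc"

oaeheahc


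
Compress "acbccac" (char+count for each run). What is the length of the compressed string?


Input: acbccac
Runs:
  'a' x 1 => "a1"
  'c' x 1 => "c1"
  'b' x 1 => "b1"
  'c' x 2 => "c2"
  'a' x 1 => "a1"
  'c' x 1 => "c1"
Compressed: "a1c1b1c2a1c1"
Compressed length: 12

12


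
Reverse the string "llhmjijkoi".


Input: llhmjijkoi
Reading characters right to left:
  Position 9: 'i'
  Position 8: 'o'
  Position 7: 'k'
  Position 6: 'j'
  Position 5: 'i'
  Position 4: 'j'
  Position 3: 'm'
  Position 2: 'h'
  Position 1: 'l'
  Position 0: 'l'
Reversed: iokjijmhll

iokjijmhll


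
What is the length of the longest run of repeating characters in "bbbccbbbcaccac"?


Input: "bbbccbbbcaccac"
Scanning for longest run:
  Position 1 ('b'): continues run of 'b', length=2
  Position 2 ('b'): continues run of 'b', length=3
  Position 3 ('c'): new char, reset run to 1
  Position 4 ('c'): continues run of 'c', length=2
  Position 5 ('b'): new char, reset run to 1
  Position 6 ('b'): continues run of 'b', length=2
  Position 7 ('b'): continues run of 'b', length=3
  Position 8 ('c'): new char, reset run to 1
  Position 9 ('a'): new char, reset run to 1
  Position 10 ('c'): new char, reset run to 1
  Position 11 ('c'): continues run of 'c', length=2
  Position 12 ('a'): new char, reset run to 1
  Position 13 ('c'): new char, reset run to 1
Longest run: 'b' with length 3

3


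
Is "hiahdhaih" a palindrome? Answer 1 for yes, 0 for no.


Input: hiahdhaih
Reversed: hiahdhaih
  Compare pos 0 ('h') with pos 8 ('h'): match
  Compare pos 1 ('i') with pos 7 ('i'): match
  Compare pos 2 ('a') with pos 6 ('a'): match
  Compare pos 3 ('h') with pos 5 ('h'): match
Result: palindrome

1


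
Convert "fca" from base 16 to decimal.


Input: "fca" in base 16
Positional expansion:
  Digit 'f' (value 15) x 16^2 = 3840
  Digit 'c' (value 12) x 16^1 = 192
  Digit 'a' (value 10) x 16^0 = 10
Sum = 4042

4042


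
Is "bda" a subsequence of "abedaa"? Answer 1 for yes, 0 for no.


Check if "bda" is a subsequence of "abedaa"
Greedy scan:
  Position 0 ('a'): no match needed
  Position 1 ('b'): matches sub[0] = 'b'
  Position 2 ('e'): no match needed
  Position 3 ('d'): matches sub[1] = 'd'
  Position 4 ('a'): matches sub[2] = 'a'
  Position 5 ('a'): no match needed
All 3 characters matched => is a subsequence

1


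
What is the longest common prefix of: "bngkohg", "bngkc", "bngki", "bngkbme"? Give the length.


Words: bngkohg, bngkc, bngki, bngkbme
  Position 0: all 'b' => match
  Position 1: all 'n' => match
  Position 2: all 'g' => match
  Position 3: all 'k' => match
  Position 4: ('o', 'c', 'i', 'b') => mismatch, stop
LCP = "bngk" (length 4)

4


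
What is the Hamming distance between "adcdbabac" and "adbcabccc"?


Comparing "adcdbabac" and "adbcabccc" position by position:
  Position 0: 'a' vs 'a' => same
  Position 1: 'd' vs 'd' => same
  Position 2: 'c' vs 'b' => differ
  Position 3: 'd' vs 'c' => differ
  Position 4: 'b' vs 'a' => differ
  Position 5: 'a' vs 'b' => differ
  Position 6: 'b' vs 'c' => differ
  Position 7: 'a' vs 'c' => differ
  Position 8: 'c' vs 'c' => same
Total differences (Hamming distance): 6

6


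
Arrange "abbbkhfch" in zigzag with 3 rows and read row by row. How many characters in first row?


Zigzag "abbbkhfch" into 3 rows:
Placing characters:
  'a' => row 0
  'b' => row 1
  'b' => row 2
  'b' => row 1
  'k' => row 0
  'h' => row 1
  'f' => row 2
  'c' => row 1
  'h' => row 0
Rows:
  Row 0: "akh"
  Row 1: "bbhc"
  Row 2: "bf"
First row length: 3

3


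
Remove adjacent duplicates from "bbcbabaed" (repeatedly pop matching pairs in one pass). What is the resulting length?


Input: bbcbabaed
Stack-based adjacent duplicate removal:
  Read 'b': push. Stack: b
  Read 'b': matches stack top 'b' => pop. Stack: (empty)
  Read 'c': push. Stack: c
  Read 'b': push. Stack: cb
  Read 'a': push. Stack: cba
  Read 'b': push. Stack: cbab
  Read 'a': push. Stack: cbaba
  Read 'e': push. Stack: cbabae
  Read 'd': push. Stack: cbabaed
Final stack: "cbabaed" (length 7)

7


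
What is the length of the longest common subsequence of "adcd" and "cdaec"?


LCS of "adcd" and "cdaec"
DP table:
           c    d    a    e    c
      0    0    0    0    0    0
  a   0    0    0    1    1    1
  d   0    0    1    1    1    1
  c   0    1    1    1    1    2
  d   0    1    2    2    2    2
LCS length = dp[4][5] = 2

2


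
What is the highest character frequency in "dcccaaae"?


Input: dcccaaae
Character counts:
  'a': 3
  'c': 3
  'd': 1
  'e': 1
Maximum frequency: 3

3


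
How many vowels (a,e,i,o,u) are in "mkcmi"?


Input: mkcmi
Checking each character:
  'm' at position 0: consonant
  'k' at position 1: consonant
  'c' at position 2: consonant
  'm' at position 3: consonant
  'i' at position 4: vowel (running total: 1)
Total vowels: 1

1


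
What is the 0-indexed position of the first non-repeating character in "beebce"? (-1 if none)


Input: beebce
Character frequencies:
  'b': 2
  'c': 1
  'e': 3
Scanning left to right for freq == 1:
  Position 0 ('b'): freq=2, skip
  Position 1 ('e'): freq=3, skip
  Position 2 ('e'): freq=3, skip
  Position 3 ('b'): freq=2, skip
  Position 4 ('c'): unique! => answer = 4

4


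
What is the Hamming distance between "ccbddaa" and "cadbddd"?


Comparing "ccbddaa" and "cadbddd" position by position:
  Position 0: 'c' vs 'c' => same
  Position 1: 'c' vs 'a' => differ
  Position 2: 'b' vs 'd' => differ
  Position 3: 'd' vs 'b' => differ
  Position 4: 'd' vs 'd' => same
  Position 5: 'a' vs 'd' => differ
  Position 6: 'a' vs 'd' => differ
Total differences (Hamming distance): 5

5


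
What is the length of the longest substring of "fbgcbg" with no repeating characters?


Input: "fbgcbg"
Sliding window (track last position of each char):
  Position 0 ('f'): window [0,0] length 1 -- new best
  Position 1 ('b'): window [0,1] length 2 -- new best
  Position 2 ('g'): window [0,2] length 3 -- new best
  Position 3 ('c'): window [0,3] length 4 -- new best
  Position 4 ('b'): repeat (last at 1), move window start to 2
  Position 4 ('b'): window [2,4] length 3
  Position 5 ('g'): repeat (last at 2), move window start to 3
  Position 5 ('g'): window [3,5] length 3
Longest substring with no repeats: "fbgc" with length 4

4


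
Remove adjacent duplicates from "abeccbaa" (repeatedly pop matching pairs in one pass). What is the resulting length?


Input: abeccbaa
Stack-based adjacent duplicate removal:
  Read 'a': push. Stack: a
  Read 'b': push. Stack: ab
  Read 'e': push. Stack: abe
  Read 'c': push. Stack: abec
  Read 'c': matches stack top 'c' => pop. Stack: abe
  Read 'b': push. Stack: abeb
  Read 'a': push. Stack: abeba
  Read 'a': matches stack top 'a' => pop. Stack: abeb
Final stack: "abeb" (length 4)

4


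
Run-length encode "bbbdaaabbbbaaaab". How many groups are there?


Input: bbbdaaabbbbaaaab
Scanning for consecutive runs:
  Group 1: 'b' x 3 (positions 0-2)
  Group 2: 'd' x 1 (positions 3-3)
  Group 3: 'a' x 3 (positions 4-6)
  Group 4: 'b' x 4 (positions 7-10)
  Group 5: 'a' x 4 (positions 11-14)
  Group 6: 'b' x 1 (positions 15-15)
Total groups: 6

6


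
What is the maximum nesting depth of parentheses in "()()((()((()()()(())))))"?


Input: "()()((()((()()()(())))))"
Tracking depth:
  Position 0 '(': depth becomes 1
  Position 1 ')': depth becomes 0
  Position 2 '(': depth becomes 1
  Position 3 ')': depth becomes 0
  Position 4 '(': depth becomes 1
  Position 5 '(': depth becomes 2
  Position 6 '(': depth becomes 3
  Position 7 ')': depth becomes 2
  Position 8 '(': depth becomes 3
  Position 9 '(': depth becomes 4
  Position 10 '(': depth becomes 5
  Position 11 ')': depth becomes 4
  Position 12 '(': depth becomes 5
  Position 13 ')': depth becomes 4
  Position 14 '(': depth becomes 5
  Position 15 ')': depth becomes 4
  Position 16 '(': depth becomes 5
  Position 17 '(': depth becomes 6
  Position 18 ')': depth becomes 5
  Position 19 ')': depth becomes 4
  Position 20 ')': depth becomes 3
  Position 21 ')': depth becomes 2
  Position 22 ')': depth becomes 1
  Position 23 ')': depth becomes 0
Maximum depth reached: 6

6


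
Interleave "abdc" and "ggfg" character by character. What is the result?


Interleaving "abdc" and "ggfg":
  Position 0: 'a' from first, 'g' from second => "ag"
  Position 1: 'b' from first, 'g' from second => "bg"
  Position 2: 'd' from first, 'f' from second => "df"
  Position 3: 'c' from first, 'g' from second => "cg"
Result: agbgdfcg

agbgdfcg


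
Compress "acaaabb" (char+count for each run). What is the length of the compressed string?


Input: acaaabb
Runs:
  'a' x 1 => "a1"
  'c' x 1 => "c1"
  'a' x 3 => "a3"
  'b' x 2 => "b2"
Compressed: "a1c1a3b2"
Compressed length: 8

8


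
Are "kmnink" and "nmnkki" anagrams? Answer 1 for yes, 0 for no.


Strings: "kmnink", "nmnkki"
Sorted first:  ikkmnn
Sorted second: ikkmnn
Sorted forms match => anagrams

1


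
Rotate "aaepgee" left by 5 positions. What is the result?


Input: "aaepgee", rotate left by 5
First 5 characters: "aaepg"
Remaining characters: "ee"
Concatenate remaining + first: "ee" + "aaepg" = "eeaaepg"

eeaaepg


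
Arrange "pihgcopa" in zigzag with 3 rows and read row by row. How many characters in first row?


Zigzag "pihgcopa" into 3 rows:
Placing characters:
  'p' => row 0
  'i' => row 1
  'h' => row 2
  'g' => row 1
  'c' => row 0
  'o' => row 1
  'p' => row 2
  'a' => row 1
Rows:
  Row 0: "pc"
  Row 1: "igoa"
  Row 2: "hp"
First row length: 2

2


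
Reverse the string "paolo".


Input: paolo
Reading characters right to left:
  Position 4: 'o'
  Position 3: 'l'
  Position 2: 'o'
  Position 1: 'a'
  Position 0: 'p'
Reversed: oloap

oloap


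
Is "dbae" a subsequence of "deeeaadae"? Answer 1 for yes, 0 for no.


Check if "dbae" is a subsequence of "deeeaadae"
Greedy scan:
  Position 0 ('d'): matches sub[0] = 'd'
  Position 1 ('e'): no match needed
  Position 2 ('e'): no match needed
  Position 3 ('e'): no match needed
  Position 4 ('a'): no match needed
  Position 5 ('a'): no match needed
  Position 6 ('d'): no match needed
  Position 7 ('a'): no match needed
  Position 8 ('e'): no match needed
Only matched 1/4 characters => not a subsequence

0


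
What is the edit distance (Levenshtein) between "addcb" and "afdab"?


Computing edit distance: "addcb" -> "afdab"
DP table:
           a    f    d    a    b
      0    1    2    3    4    5
  a   1    0    1    2    3    4
  d   2    1    1    1    2    3
  d   3    2    2    1    2    3
  c   4    3    3    2    2    3
  b   5    4    4    3    3    2
Edit distance = dp[5][5] = 2

2


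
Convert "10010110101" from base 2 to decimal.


Input: "10010110101" in base 2
Positional expansion:
  Digit '1' (value 1) x 2^10 = 1024
  Digit '0' (value 0) x 2^9 = 0
  Digit '0' (value 0) x 2^8 = 0
  Digit '1' (value 1) x 2^7 = 128
  Digit '0' (value 0) x 2^6 = 0
  Digit '1' (value 1) x 2^5 = 32
  Digit '1' (value 1) x 2^4 = 16
  Digit '0' (value 0) x 2^3 = 0
  Digit '1' (value 1) x 2^2 = 4
  Digit '0' (value 0) x 2^1 = 0
  Digit '1' (value 1) x 2^0 = 1
Sum = 1205

1205


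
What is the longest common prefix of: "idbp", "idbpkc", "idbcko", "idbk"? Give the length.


Words: idbp, idbpkc, idbcko, idbk
  Position 0: all 'i' => match
  Position 1: all 'd' => match
  Position 2: all 'b' => match
  Position 3: ('p', 'p', 'c', 'k') => mismatch, stop
LCP = "idb" (length 3)

3


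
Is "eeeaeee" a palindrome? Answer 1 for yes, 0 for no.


Input: eeeaeee
Reversed: eeeaeee
  Compare pos 0 ('e') with pos 6 ('e'): match
  Compare pos 1 ('e') with pos 5 ('e'): match
  Compare pos 2 ('e') with pos 4 ('e'): match
Result: palindrome

1


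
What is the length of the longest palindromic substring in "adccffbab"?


Input: "adccffbab"
Checking substrings for palindromes:
  [6:9] "bab" (len 3) => palindrome
  [2:4] "cc" (len 2) => palindrome
  [4:6] "ff" (len 2) => palindrome
Longest palindromic substring: "bab" with length 3

3


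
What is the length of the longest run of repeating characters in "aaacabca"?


Input: "aaacabca"
Scanning for longest run:
  Position 1 ('a'): continues run of 'a', length=2
  Position 2 ('a'): continues run of 'a', length=3
  Position 3 ('c'): new char, reset run to 1
  Position 4 ('a'): new char, reset run to 1
  Position 5 ('b'): new char, reset run to 1
  Position 6 ('c'): new char, reset run to 1
  Position 7 ('a'): new char, reset run to 1
Longest run: 'a' with length 3

3


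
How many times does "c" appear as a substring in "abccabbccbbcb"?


Searching for "c" in "abccabbccbbcb"
Scanning each position:
  Position 0: "a" => no
  Position 1: "b" => no
  Position 2: "c" => MATCH
  Position 3: "c" => MATCH
  Position 4: "a" => no
  Position 5: "b" => no
  Position 6: "b" => no
  Position 7: "c" => MATCH
  Position 8: "c" => MATCH
  Position 9: "b" => no
  Position 10: "b" => no
  Position 11: "c" => MATCH
  Position 12: "b" => no
Total occurrences: 5

5


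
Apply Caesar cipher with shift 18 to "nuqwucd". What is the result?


Caesar cipher: shift "nuqwucd" by 18
  'n' (pos 13) + 18 = pos 5 = 'f'
  'u' (pos 20) + 18 = pos 12 = 'm'
  'q' (pos 16) + 18 = pos 8 = 'i'
  'w' (pos 22) + 18 = pos 14 = 'o'
  'u' (pos 20) + 18 = pos 12 = 'm'
  'c' (pos 2) + 18 = pos 20 = 'u'
  'd' (pos 3) + 18 = pos 21 = 'v'
Result: fmiomuv

fmiomuv


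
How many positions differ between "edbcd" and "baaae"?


Comparing "edbcd" and "baaae" position by position:
  Position 0: 'e' vs 'b' => DIFFER
  Position 1: 'd' vs 'a' => DIFFER
  Position 2: 'b' vs 'a' => DIFFER
  Position 3: 'c' vs 'a' => DIFFER
  Position 4: 'd' vs 'e' => DIFFER
Positions that differ: 5

5


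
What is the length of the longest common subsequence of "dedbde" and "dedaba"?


LCS of "dedbde" and "dedaba"
DP table:
           d    e    d    a    b    a
      0    0    0    0    0    0    0
  d   0    1    1    1    1    1    1
  e   0    1    2    2    2    2    2
  d   0    1    2    3    3    3    3
  b   0    1    2    3    3    4    4
  d   0    1    2    3    3    4    4
  e   0    1    2    3    3    4    4
LCS length = dp[6][6] = 4

4


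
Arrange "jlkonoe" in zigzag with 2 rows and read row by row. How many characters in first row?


Zigzag "jlkonoe" into 2 rows:
Placing characters:
  'j' => row 0
  'l' => row 1
  'k' => row 0
  'o' => row 1
  'n' => row 0
  'o' => row 1
  'e' => row 0
Rows:
  Row 0: "jkne"
  Row 1: "loo"
First row length: 4

4


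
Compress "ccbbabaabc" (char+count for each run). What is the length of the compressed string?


Input: ccbbabaabc
Runs:
  'c' x 2 => "c2"
  'b' x 2 => "b2"
  'a' x 1 => "a1"
  'b' x 1 => "b1"
  'a' x 2 => "a2"
  'b' x 1 => "b1"
  'c' x 1 => "c1"
Compressed: "c2b2a1b1a2b1c1"
Compressed length: 14

14


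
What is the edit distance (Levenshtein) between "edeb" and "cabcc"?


Computing edit distance: "edeb" -> "cabcc"
DP table:
           c    a    b    c    c
      0    1    2    3    4    5
  e   1    1    2    3    4    5
  d   2    2    2    3    4    5
  e   3    3    3    3    4    5
  b   4    4    4    3    4    5
Edit distance = dp[4][5] = 5

5


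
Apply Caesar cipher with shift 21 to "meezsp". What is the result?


Caesar cipher: shift "meezsp" by 21
  'm' (pos 12) + 21 = pos 7 = 'h'
  'e' (pos 4) + 21 = pos 25 = 'z'
  'e' (pos 4) + 21 = pos 25 = 'z'
  'z' (pos 25) + 21 = pos 20 = 'u'
  's' (pos 18) + 21 = pos 13 = 'n'
  'p' (pos 15) + 21 = pos 10 = 'k'
Result: hzzunk

hzzunk


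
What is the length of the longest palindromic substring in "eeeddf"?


Input: "eeeddf"
Checking substrings for palindromes:
  [0:3] "eee" (len 3) => palindrome
  [0:2] "ee" (len 2) => palindrome
  [1:3] "ee" (len 2) => palindrome
  [3:5] "dd" (len 2) => palindrome
Longest palindromic substring: "eee" with length 3

3


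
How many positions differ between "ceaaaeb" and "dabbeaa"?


Comparing "ceaaaeb" and "dabbeaa" position by position:
  Position 0: 'c' vs 'd' => DIFFER
  Position 1: 'e' vs 'a' => DIFFER
  Position 2: 'a' vs 'b' => DIFFER
  Position 3: 'a' vs 'b' => DIFFER
  Position 4: 'a' vs 'e' => DIFFER
  Position 5: 'e' vs 'a' => DIFFER
  Position 6: 'b' vs 'a' => DIFFER
Positions that differ: 7

7


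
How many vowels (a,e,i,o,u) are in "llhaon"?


Input: llhaon
Checking each character:
  'l' at position 0: consonant
  'l' at position 1: consonant
  'h' at position 2: consonant
  'a' at position 3: vowel (running total: 1)
  'o' at position 4: vowel (running total: 2)
  'n' at position 5: consonant
Total vowels: 2

2


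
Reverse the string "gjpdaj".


Input: gjpdaj
Reading characters right to left:
  Position 5: 'j'
  Position 4: 'a'
  Position 3: 'd'
  Position 2: 'p'
  Position 1: 'j'
  Position 0: 'g'
Reversed: jadpjg

jadpjg


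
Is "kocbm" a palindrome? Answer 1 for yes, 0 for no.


Input: kocbm
Reversed: mbcok
  Compare pos 0 ('k') with pos 4 ('m'): MISMATCH
  Compare pos 1 ('o') with pos 3 ('b'): MISMATCH
Result: not a palindrome

0


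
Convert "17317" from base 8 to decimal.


Input: "17317" in base 8
Positional expansion:
  Digit '1' (value 1) x 8^4 = 4096
  Digit '7' (value 7) x 8^3 = 3584
  Digit '3' (value 3) x 8^2 = 192
  Digit '1' (value 1) x 8^1 = 8
  Digit '7' (value 7) x 8^0 = 7
Sum = 7887

7887


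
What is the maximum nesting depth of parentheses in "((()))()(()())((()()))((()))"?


Input: "((()))()(()())((()()))((()))"
Tracking depth:
  Position 0 '(': depth becomes 1
  Position 1 '(': depth becomes 2
  Position 2 '(': depth becomes 3
  Position 3 ')': depth becomes 2
  Position 4 ')': depth becomes 1
  Position 5 ')': depth becomes 0
  Position 6 '(': depth becomes 1
  Position 7 ')': depth becomes 0
  Position 8 '(': depth becomes 1
  Position 9 '(': depth becomes 2
  Position 10 ')': depth becomes 1
  Position 11 '(': depth becomes 2
  Position 12 ')': depth becomes 1
  Position 13 ')': depth becomes 0
  Position 14 '(': depth becomes 1
  Position 15 '(': depth becomes 2
  Position 16 '(': depth becomes 3
  Position 17 ')': depth becomes 2
  Position 18 '(': depth becomes 3
  Position 19 ')': depth becomes 2
  Position 20 ')': depth becomes 1
  Position 21 ')': depth becomes 0
  Position 22 '(': depth becomes 1
  Position 23 '(': depth becomes 2
  Position 24 '(': depth becomes 3
  Position 25 ')': depth becomes 2
  Position 26 ')': depth becomes 1
  Position 27 ')': depth becomes 0
Maximum depth reached: 3

3


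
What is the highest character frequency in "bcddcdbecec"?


Input: bcddcdbecec
Character counts:
  'b': 2
  'c': 4
  'd': 3
  'e': 2
Maximum frequency: 4

4


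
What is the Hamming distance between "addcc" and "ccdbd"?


Comparing "addcc" and "ccdbd" position by position:
  Position 0: 'a' vs 'c' => differ
  Position 1: 'd' vs 'c' => differ
  Position 2: 'd' vs 'd' => same
  Position 3: 'c' vs 'b' => differ
  Position 4: 'c' vs 'd' => differ
Total differences (Hamming distance): 4

4


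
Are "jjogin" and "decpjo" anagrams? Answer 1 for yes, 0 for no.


Strings: "jjogin", "decpjo"
Sorted first:  gijjno
Sorted second: cdejop
Differ at position 0: 'g' vs 'c' => not anagrams

0


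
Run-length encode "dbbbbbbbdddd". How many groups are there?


Input: dbbbbbbbdddd
Scanning for consecutive runs:
  Group 1: 'd' x 1 (positions 0-0)
  Group 2: 'b' x 7 (positions 1-7)
  Group 3: 'd' x 4 (positions 8-11)
Total groups: 3

3


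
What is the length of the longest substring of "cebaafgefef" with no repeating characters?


Input: "cebaafgefef"
Sliding window (track last position of each char):
  Position 0 ('c'): window [0,0] length 1 -- new best
  Position 1 ('e'): window [0,1] length 2 -- new best
  Position 2 ('b'): window [0,2] length 3 -- new best
  Position 3 ('a'): window [0,3] length 4 -- new best
  Position 4 ('a'): repeat (last at 3), move window start to 4
  Position 4 ('a'): window [4,4] length 1
  Position 5 ('f'): window [4,5] length 2
  Position 6 ('g'): window [4,6] length 3
  Position 7 ('e'): window [4,7] length 4
  Position 8 ('f'): repeat (last at 5), move window start to 6
  Position 8 ('f'): window [6,8] length 3
  Position 9 ('e'): repeat (last at 7), move window start to 8
  Position 9 ('e'): window [8,9] length 2
  Position 10 ('f'): repeat (last at 8), move window start to 9
  Position 10 ('f'): window [9,10] length 2
Longest substring with no repeats: "ceba" with length 4

4


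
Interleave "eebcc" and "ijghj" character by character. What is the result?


Interleaving "eebcc" and "ijghj":
  Position 0: 'e' from first, 'i' from second => "ei"
  Position 1: 'e' from first, 'j' from second => "ej"
  Position 2: 'b' from first, 'g' from second => "bg"
  Position 3: 'c' from first, 'h' from second => "ch"
  Position 4: 'c' from first, 'j' from second => "cj"
Result: eiejbgchcj

eiejbgchcj


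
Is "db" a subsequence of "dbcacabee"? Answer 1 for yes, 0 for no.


Check if "db" is a subsequence of "dbcacabee"
Greedy scan:
  Position 0 ('d'): matches sub[0] = 'd'
  Position 1 ('b'): matches sub[1] = 'b'
  Position 2 ('c'): no match needed
  Position 3 ('a'): no match needed
  Position 4 ('c'): no match needed
  Position 5 ('a'): no match needed
  Position 6 ('b'): no match needed
  Position 7 ('e'): no match needed
  Position 8 ('e'): no match needed
All 2 characters matched => is a subsequence

1


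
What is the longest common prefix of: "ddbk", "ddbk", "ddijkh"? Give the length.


Words: ddbk, ddbk, ddijkh
  Position 0: all 'd' => match
  Position 1: all 'd' => match
  Position 2: ('b', 'b', 'i') => mismatch, stop
LCP = "dd" (length 2)

2


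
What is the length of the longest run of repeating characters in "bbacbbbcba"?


Input: "bbacbbbcba"
Scanning for longest run:
  Position 1 ('b'): continues run of 'b', length=2
  Position 2 ('a'): new char, reset run to 1
  Position 3 ('c'): new char, reset run to 1
  Position 4 ('b'): new char, reset run to 1
  Position 5 ('b'): continues run of 'b', length=2
  Position 6 ('b'): continues run of 'b', length=3
  Position 7 ('c'): new char, reset run to 1
  Position 8 ('b'): new char, reset run to 1
  Position 9 ('a'): new char, reset run to 1
Longest run: 'b' with length 3

3


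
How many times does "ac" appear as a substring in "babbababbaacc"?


Searching for "ac" in "babbababbaacc"
Scanning each position:
  Position 0: "ba" => no
  Position 1: "ab" => no
  Position 2: "bb" => no
  Position 3: "ba" => no
  Position 4: "ab" => no
  Position 5: "ba" => no
  Position 6: "ab" => no
  Position 7: "bb" => no
  Position 8: "ba" => no
  Position 9: "aa" => no
  Position 10: "ac" => MATCH
  Position 11: "cc" => no
Total occurrences: 1

1


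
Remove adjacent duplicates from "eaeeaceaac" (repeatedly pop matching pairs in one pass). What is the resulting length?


Input: eaeeaceaac
Stack-based adjacent duplicate removal:
  Read 'e': push. Stack: e
  Read 'a': push. Stack: ea
  Read 'e': push. Stack: eae
  Read 'e': matches stack top 'e' => pop. Stack: ea
  Read 'a': matches stack top 'a' => pop. Stack: e
  Read 'c': push. Stack: ec
  Read 'e': push. Stack: ece
  Read 'a': push. Stack: ecea
  Read 'a': matches stack top 'a' => pop. Stack: ece
  Read 'c': push. Stack: ecec
Final stack: "ecec" (length 4)

4


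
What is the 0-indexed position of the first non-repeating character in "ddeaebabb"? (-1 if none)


Input: ddeaebabb
Character frequencies:
  'a': 2
  'b': 3
  'd': 2
  'e': 2
Scanning left to right for freq == 1:
  Position 0 ('d'): freq=2, skip
  Position 1 ('d'): freq=2, skip
  Position 2 ('e'): freq=2, skip
  Position 3 ('a'): freq=2, skip
  Position 4 ('e'): freq=2, skip
  Position 5 ('b'): freq=3, skip
  Position 6 ('a'): freq=2, skip
  Position 7 ('b'): freq=3, skip
  Position 8 ('b'): freq=3, skip
  No unique character found => answer = -1

-1


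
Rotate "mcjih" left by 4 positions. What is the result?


Input: "mcjih", rotate left by 4
First 4 characters: "mcji"
Remaining characters: "h"
Concatenate remaining + first: "h" + "mcji" = "hmcji"

hmcji


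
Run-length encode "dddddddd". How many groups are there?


Input: dddddddd
Scanning for consecutive runs:
  Group 1: 'd' x 8 (positions 0-7)
Total groups: 1

1


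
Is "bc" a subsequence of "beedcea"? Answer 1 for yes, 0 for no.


Check if "bc" is a subsequence of "beedcea"
Greedy scan:
  Position 0 ('b'): matches sub[0] = 'b'
  Position 1 ('e'): no match needed
  Position 2 ('e'): no match needed
  Position 3 ('d'): no match needed
  Position 4 ('c'): matches sub[1] = 'c'
  Position 5 ('e'): no match needed
  Position 6 ('a'): no match needed
All 2 characters matched => is a subsequence

1
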